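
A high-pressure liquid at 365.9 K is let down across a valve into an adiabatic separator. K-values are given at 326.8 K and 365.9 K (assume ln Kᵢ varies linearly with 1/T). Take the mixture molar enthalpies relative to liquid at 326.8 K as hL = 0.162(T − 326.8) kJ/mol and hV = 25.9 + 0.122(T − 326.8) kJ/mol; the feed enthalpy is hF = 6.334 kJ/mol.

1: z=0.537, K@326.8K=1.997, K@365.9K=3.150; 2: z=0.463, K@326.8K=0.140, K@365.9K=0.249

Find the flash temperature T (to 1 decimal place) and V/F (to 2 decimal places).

T = 331.3 K, V/F = 0.22

Adiabatic flash: solve Rachford–Rice at each trial T, then check hF = ψ·hV(T) + (1−ψ)·hL(T).
  T = 326.8 K: K = (1.997, 0.140), RR gives ψ = 0.160, H_out = 4.145 kJ/mol
  T = 365.9 K: K = (3.150, 0.249), RR gives ψ = 0.500, H_out = 18.495 kJ/mol
  T = 346.4 K: K = (2.542, 0.190), RR gives ψ = 0.363, H_out = 12.283 kJ/mol
  T = 336.6 K: K = (2.261, 0.164), RR gives ψ = 0.275, H_out = 8.603 kJ/mol
  T = 331.7 K: K = (2.127, 0.152), RR gives ψ = 0.222, H_out = 6.502 kJ/mol
  T = 329.2 K: K = (2.060, 0.146), RR gives ψ = 0.192, H_out = 5.337 kJ/mol
  T = 330.4 K: K = (2.092, 0.148), RR gives ψ = 0.207, H_out = 5.905 kJ/mol
Linear interpolation between T = 330.4 (H_out = 5.905) and T = 331.7 (H_out = 6.502) on hF = 6.334 gives T ≈ 331.3 K, at which ψ = 0.22.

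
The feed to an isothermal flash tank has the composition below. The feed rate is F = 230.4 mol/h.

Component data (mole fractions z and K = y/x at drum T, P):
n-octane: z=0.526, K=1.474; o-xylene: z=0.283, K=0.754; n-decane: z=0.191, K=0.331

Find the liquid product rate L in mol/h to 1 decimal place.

L = 177.4 mol/h

Material balance + equilibrium reduce to Σ zᵢ(Kᵢ−1)/(1+V/F(Kᵢ−1)) = 0.
Feasibility: ΣzᵢKᵢ = 1.052, Σzᵢ/Kᵢ = 1.309 — both > 1, two phases present.
Newton iteration, V/F⁰ = 0.59:
  V/F = 0.590: g = -0.0977, g' = -0.329 → V/F = 0.293
  V/F = 0.293: g = -0.0150, g' = -0.243 → V/F = 0.231
  V/F = 0.231: g = -0.0003, g' = -0.235 → V/F = 0.230
Converged at V/F = 0.230.
Then V = V/F·F = 0.2300·230.4 = 53.0 mol/h and L = F − V = 177.4 mol/h.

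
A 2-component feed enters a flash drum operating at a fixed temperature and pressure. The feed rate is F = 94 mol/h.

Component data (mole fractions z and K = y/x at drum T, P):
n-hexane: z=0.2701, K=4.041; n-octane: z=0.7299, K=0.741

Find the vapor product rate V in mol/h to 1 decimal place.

Binary case is linear: z₁(K₁−1)(1+ψ(K₂−1)) + z₂(K₂−1)(1+ψ(K₁−1)) = 0
⇒ ψ = [z₁(K₁−1)+z₂(K₂−1)] / [−(K₁−1)(K₂−1)] = 0.63233/0.78762 = 0.8028
Then V = ψ·F = 0.8028·94 = 75.5 mol/h and L = F − V = 18.5 mol/h.

V = 75.5 mol/h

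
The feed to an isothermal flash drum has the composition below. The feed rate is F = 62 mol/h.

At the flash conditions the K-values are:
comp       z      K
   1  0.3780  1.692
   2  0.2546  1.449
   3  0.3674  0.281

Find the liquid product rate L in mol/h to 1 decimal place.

L = 46.0 mol/h

Let ψ = V/F and solve Σ zᵢ(Kᵢ−1)/(1+ψ(Kᵢ−1)) = 0.
Check two-phase: ΣzᵢKᵢ = 1.1117 > 1 and Σzᵢ/Kᵢ = 1.7066 > 1, so g(0) = 0.1117 > 0 and g(1) = -0.7066 < 0.
Iterate (Newton) starting at ψ = 0.5:
  ψ = 0.5000: g = -0.12474, g' = -0.5971 → ψ = 0.2911
  ψ = 0.2911: g = -0.01527, g' = -0.4693 → ψ = 0.2586
  ψ = 0.2586: g = -0.00019, g' = -0.4580 → ψ = 0.2582
Converged at ψ = 0.2582.
Then V = ψ·F = 0.2582·62 = 16.0 mol/h and L = F − V = 46.0 mol/h.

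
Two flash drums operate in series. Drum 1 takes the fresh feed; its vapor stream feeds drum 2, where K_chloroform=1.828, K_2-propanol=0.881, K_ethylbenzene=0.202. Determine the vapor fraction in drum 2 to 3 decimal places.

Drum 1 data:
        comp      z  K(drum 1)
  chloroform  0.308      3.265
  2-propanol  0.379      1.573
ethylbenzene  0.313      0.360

Drum 1:
Let ψ₁ = V/F and solve Σ zᵢ(Kᵢ−1)/(1+ψ₁(Kᵢ−1)) = 0.
g(0) = ΣzᵢKᵢ − 1 = 0.714 and g(1) = 1 − Σzᵢ/Kᵢ = -0.205, so a root lies in (0, 1).
Newton iteration, ψ₁⁰ = 0.55:
  ψ₁ = 0.550: g = 0.1666, g' = -0.691 → ψ₁ = 0.791
  ψ₁ = 0.791: g = -0.0066, g' = -0.788 → ψ₁ = 0.783
Converged at ψ₁ = 0.783.
Drum-1 compositions:
  chloroform: x = 0.111, y = 0.363
  2-propanol: x = 0.262, y = 0.412
  ethylbenzene: x = 0.627, y = 0.226
Drum-2 feed = drum-1 vapor: z₂ = (0.3626, 0.4116, 0.2258).
Drum 2:
Newton iteration, ψ₂⁰ = 0.43:
  ψ₂ = 0.430: g = -0.1046, g' = -0.475 → ψ₂ = 0.210
  ψ₂ = 0.210: g = -0.0109, g' = -0.394 → ψ₂ = 0.182
Converged at ψ₂ = 0.182.
  chloroform: x = 0.315, y = 0.576
  2-propanol: x = 0.421, y = 0.371
  ethylbenzene: x = 0.264, y = 0.053

V/F (drum 2) = 0.182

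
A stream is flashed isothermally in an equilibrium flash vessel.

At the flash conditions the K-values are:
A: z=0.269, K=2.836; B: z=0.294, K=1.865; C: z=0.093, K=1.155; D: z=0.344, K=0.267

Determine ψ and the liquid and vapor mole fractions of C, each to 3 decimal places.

Let ψ = V/F and solve Σ zᵢ(Kᵢ−1)/(1+ψ(Kᵢ−1)) = 0.
g(0) = ΣzᵢKᵢ − 1 = 0.510 and g(1) = 1 − Σzᵢ/Kᵢ = -0.621, so a root lies in (0, 1).
Newton–Raphson from ψ = 0.5:
  ψ = 0.500: g = 0.0504, g' = -0.816 → ψ = 0.562
  ψ = 0.562: g = -0.0011, g' = -0.855 → ψ = 0.560
Converged at ψ = 0.560.
Compositions from xᵢ = zᵢ/(1+ψ(Kᵢ−1)), yᵢ = Kᵢxᵢ:
  A: x = 0.133, y = 0.376
  B: x = 0.198, y = 0.369
  C: x = 0.086, y = 0.099
  D: x = 0.584, y = 0.156

ψ = 0.560, x_C = 0.086, y_C = 0.099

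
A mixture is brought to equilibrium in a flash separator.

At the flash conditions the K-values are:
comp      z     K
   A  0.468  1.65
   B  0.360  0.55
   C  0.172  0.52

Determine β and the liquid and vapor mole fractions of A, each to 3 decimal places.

β = 0.199, x_A = 0.414, y_A = 0.684

Let β = V/F and solve Σ zᵢ(Kᵢ−1)/(1+β(Kᵢ−1)) = 0.
Check two-phase: ΣzᵢKᵢ = 1.060 > 1 and Σzᵢ/Kᵢ = 1.269 > 1, so g(0) = 0.060 > 0 and g(1) = -0.269 < 0.
Iterate (Newton) starting at β = 0.51:
  β = 0.510: g = -0.0911, g' = -0.304 → β = 0.210
  β = 0.210: g = -0.0031, g' = -0.291 → β = 0.199
Converged at β = 0.199.
Compositions from xᵢ = zᵢ/(1+β(Kᵢ−1)), yᵢ = Kᵢxᵢ:
  A: x = 0.414, y = 0.684
  B: x = 0.396, y = 0.218
  C: x = 0.190, y = 0.099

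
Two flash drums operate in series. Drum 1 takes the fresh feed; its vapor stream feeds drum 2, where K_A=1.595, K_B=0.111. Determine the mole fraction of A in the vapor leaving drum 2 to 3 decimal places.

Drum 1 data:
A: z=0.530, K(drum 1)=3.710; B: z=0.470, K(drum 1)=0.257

Drum 1:
Rachford–Rice: g(ψ₁) = Σ zᵢ(Kᵢ−1)/(1+ψ₁(Kᵢ−1)) = 0.
g(0) = ΣzᵢKᵢ − 1 = 1.087 and g(1) = 1 − Σzᵢ/Kᵢ = -0.972, so a root lies in (0, 1).
Binary case is linear: z₁(K₁−1)(1+ψ₁(K₂−1)) + z₂(K₂−1)(1+ψ₁(K₁−1)) = 0
⇒ ψ₁ = [z₁(K₁−1)+z₂(K₂−1)] / [−(K₁−1)(K₂−1)] = 1.0871/2.0135 = 0.540
Drum-1 compositions:
  A: x = 0.215, y = 0.798
  B: x = 0.785, y = 0.202
Drum-2 feed = drum-1 vapor: z₂ = (0.7983, 0.2017).
Drum 2:
Rachford–Rice: g(ψ₂) = Σ zᵢ(Kᵢ−1)/(1+ψ₂(Kᵢ−1)) = 0.
Check two-phase: ΣzᵢKᵢ = 1.296 > 1 and Σzᵢ/Kᵢ = 2.318 > 1, so g(0) = 0.296 > 0 and g(1) = -1.318 < 0.
Newton iteration, ψ₂⁰ = 0.65:
  ψ₂ = 0.650: g = -0.0822, g' = -1.041 → ψ₂ = 0.571
  ψ₂ = 0.571: g = -0.0097, g' = -0.815 → ψ₂ = 0.559
Converged at ψ₂ = 0.559.
  A: x = 0.599, y = 0.955
  B: x = 0.401, y = 0.045

y_A (drum 2) = 0.955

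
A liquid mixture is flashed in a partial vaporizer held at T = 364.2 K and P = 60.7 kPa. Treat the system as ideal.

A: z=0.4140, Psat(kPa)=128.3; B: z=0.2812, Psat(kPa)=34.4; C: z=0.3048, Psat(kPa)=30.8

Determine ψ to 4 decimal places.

Raoult's law: Kᵢ = Pᵢˢᵃᵗ/P = Pᵢˢᵃᵗ/60.7.
  K_A = 128.3/60.7 = 2.113674, K_B = 34.4/60.7 = 0.566722, K_C = 30.8/60.7 = 0.507414
Rachford–Rice: g(ψ) = Σ zᵢ(Kᵢ−1)/(1+ψ(Kᵢ−1)) = 0.
g(0) = ΣzᵢKᵢ − 1 = 0.1891 and g(1) = 1 − Σzᵢ/Kᵢ = -0.2927, so a root lies in (0, 1).
Iterate (Newton) starting at ψ = 0.31:
  ψ = 0.3100: g = 0.02479, g' = -0.4572 → ψ = 0.3642
  ψ = 0.3642: g = 0.00037, g' = -0.4441 → ψ = 0.3651
Converged at ψ = 0.3651.

ψ = 0.3651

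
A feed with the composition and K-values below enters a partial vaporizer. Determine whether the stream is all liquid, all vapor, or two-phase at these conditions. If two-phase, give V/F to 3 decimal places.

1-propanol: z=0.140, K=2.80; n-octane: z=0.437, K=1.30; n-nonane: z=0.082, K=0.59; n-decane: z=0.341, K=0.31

ΣzᵢKᵢ = 1.114; Σzᵢ/Kᵢ = 1.625.
Both exceed 1, so a two-phase solution exists.
Material balance + equilibrium reduce to Σ zᵢ(Kᵢ−1)/(1+ψ(Kᵢ−1)) = 0.
Newton–Raphson from ψ = 0.5:
  ψ = 0.500: g = -0.1549, g' = -0.556 → ψ = 0.221
  ψ = 0.221: g = -0.0115, g' = -0.509 → ψ = 0.199
Converged at ψ = 0.199.

two-phase, V/F = 0.199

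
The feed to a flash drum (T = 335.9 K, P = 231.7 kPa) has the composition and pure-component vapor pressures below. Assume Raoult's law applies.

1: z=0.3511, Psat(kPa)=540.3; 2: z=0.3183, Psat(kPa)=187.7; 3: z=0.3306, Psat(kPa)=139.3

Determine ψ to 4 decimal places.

Raoult's law: Kᵢ = Pᵢˢᵃᵗ/P = Pᵢˢᵃᵗ/231.7.
  K_1 = 540.3/231.7 = 2.331895, K_2 = 187.7/231.7 = 0.810099, K_3 = 139.3/231.7 = 0.601208
Let ψ = V/F and solve Σ zᵢ(Kᵢ−1)/(1+ψ(Kᵢ−1)) = 0.
g(0) = ΣzᵢKᵢ − 1 = 0.2753 and g(1) = 1 − Σzᵢ/Kᵢ = -0.0934, so a root lies in (0, 1).
Newton iteration, ψ⁰ = 0.5:
  ψ = 0.5000: g = 0.04924, g' = -0.3205 → ψ = 0.6536
  ψ = 0.6536: g = 0.00266, g' = -0.2891 → ψ = 0.6628
Converged at ψ = 0.6628.

ψ = 0.6628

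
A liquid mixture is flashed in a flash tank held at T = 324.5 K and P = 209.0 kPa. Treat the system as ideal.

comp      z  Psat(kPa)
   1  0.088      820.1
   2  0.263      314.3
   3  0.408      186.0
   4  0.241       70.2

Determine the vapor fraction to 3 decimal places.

Raoult's law: Kᵢ = Pᵢˢᵃᵗ/P = Pᵢˢᵃᵗ/209.0.
  K_1 = 820.1/209.0 = 3.92392, K_2 = 314.3/209.0 = 1.50383, K_3 = 186.0/209.0 = 0.88995, K_4 = 70.2/209.0 = 0.33589
Newton–Raphson from ψ = 0.5:
  ψ = 0.500: g = -0.0768, g' = -0.410 → ψ = 0.313
  ψ = 0.313: g = 0.0003, g' = -0.430 → ψ = 0.314
Converged at ψ = 0.314.

ψ = 0.314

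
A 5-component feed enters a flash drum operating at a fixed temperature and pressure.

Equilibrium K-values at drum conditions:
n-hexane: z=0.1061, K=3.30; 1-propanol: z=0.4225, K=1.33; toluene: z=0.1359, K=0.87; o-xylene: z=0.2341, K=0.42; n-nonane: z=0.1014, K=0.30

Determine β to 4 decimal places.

β = 0.2969

Rachford–Rice: g(β) = Σ zᵢ(Kᵢ−1)/(1+β(Kᵢ−1)) = 0.
Feasibility: ΣzᵢKᵢ = 1.1590, Σzᵢ/Kᵢ = 1.4014 — both > 1, two phases present.
Newton–Raphson from β = 0.5:
  β = 0.5000: g = -0.08615, g' = -0.4318 → β = 0.3005
  β = 0.3005: g = -0.00155, g' = -0.4320 → β = 0.2969
Converged at β = 0.2969.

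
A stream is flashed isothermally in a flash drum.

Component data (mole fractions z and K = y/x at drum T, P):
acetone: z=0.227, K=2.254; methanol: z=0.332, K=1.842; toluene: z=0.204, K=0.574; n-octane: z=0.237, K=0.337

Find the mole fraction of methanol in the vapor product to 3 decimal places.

Material balance + equilibrium reduce to Σ zᵢ(Kᵢ−1)/(1+V/F(Kᵢ−1)) = 0.
Check two-phase: ΣzᵢKᵢ = 1.320 > 1 and Σzᵢ/Kᵢ = 1.340 > 1, so g(0) = 0.320 > 0 and g(1) = -0.340 < 0.
Newton–Raphson from V/F = 0.62:
  V/F = 0.620: g = -0.0411, g' = -0.583 → V/F = 0.550
  V/F = 0.550: g = -0.0010, g' = -0.556 → V/F = 0.548
Converged at V/F = 0.548.
Compositions from xᵢ = zᵢ/(1+V/F(Kᵢ−1)), yᵢ = Kᵢxᵢ:
  acetone: x = 0.135, y = 0.303
  methanol: x = 0.227, y = 0.419
  toluene: x = 0.266, y = 0.153
  n-octane: x = 0.372, y = 0.125

y_methanol = 0.419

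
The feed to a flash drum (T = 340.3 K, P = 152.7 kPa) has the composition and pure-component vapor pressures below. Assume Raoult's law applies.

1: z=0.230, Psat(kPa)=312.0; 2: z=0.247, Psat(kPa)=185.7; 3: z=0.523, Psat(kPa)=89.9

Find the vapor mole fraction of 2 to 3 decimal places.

y_2 = 0.285

Raoult's law: Kᵢ = Pᵢˢᵃᵗ/P = Pᵢˢᵃᵗ/152.7.
  K_1 = 312.0/152.7 = 2.04322, K_2 = 185.7/152.7 = 1.21611, K_3 = 89.9/152.7 = 0.58874
Material balance + equilibrium reduce to Σ zᵢ(Kᵢ−1)/(1+V/F(Kᵢ−1)) = 0.
g(0) = ΣzᵢKᵢ − 1 = 0.078 and g(1) = 1 − Σzᵢ/Kᵢ = -0.204, so a root lies in (0, 1).
Iterate (Newton) starting at V/F = 0.5:
  V/F = 0.500: g = -0.0649, g' = -0.258 → V/F = 0.248
  V/F = 0.248: g = 0.0017, g' = -0.278 → V/F = 0.254
Converged at V/F = 0.254.
Compositions from xᵢ = zᵢ/(1+V/F(Kᵢ−1)), yᵢ = Kᵢxᵢ:
  1: x = 0.182, y = 0.371
  2: x = 0.234, y = 0.285
  3: x = 0.584, y = 0.344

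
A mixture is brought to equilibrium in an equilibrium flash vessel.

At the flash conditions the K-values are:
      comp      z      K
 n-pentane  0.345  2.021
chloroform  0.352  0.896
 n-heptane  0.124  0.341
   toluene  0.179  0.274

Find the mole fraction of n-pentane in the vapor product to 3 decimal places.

y_n-pentane = 0.569

Newton iteration, β⁰ = 0.38:
  β = 0.380: g = -0.0728, g' = -0.467 → β = 0.224
  β = 0.224: g = -0.0018, g' = -0.451 → β = 0.220
Converged at β = 0.220.
Compositions from xᵢ = zᵢ/(1+β(Kᵢ−1)), yᵢ = Kᵢxᵢ:
  n-pentane: x = 0.282, y = 0.569
  chloroform: x = 0.360, y = 0.323
  n-heptane: x = 0.145, y = 0.049
  toluene: x = 0.213, y = 0.058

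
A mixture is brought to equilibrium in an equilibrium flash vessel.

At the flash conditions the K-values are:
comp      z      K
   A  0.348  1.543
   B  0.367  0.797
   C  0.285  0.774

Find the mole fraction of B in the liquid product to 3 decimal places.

x_B = 0.402

Newton–Raphson from ψ = 0.58:
  ψ = 0.580: g = -0.0149, g' = -0.098 → ψ = 0.428
  ψ = 0.428: g = 0.0004, g' = -0.104 → ψ = 0.432
Converged at ψ = 0.432.
Compositions from xᵢ = zᵢ/(1+ψ(Kᵢ−1)), yᵢ = Kᵢxᵢ:
  A: x = 0.282, y = 0.435
  B: x = 0.402, y = 0.321
  C: x = 0.316, y = 0.244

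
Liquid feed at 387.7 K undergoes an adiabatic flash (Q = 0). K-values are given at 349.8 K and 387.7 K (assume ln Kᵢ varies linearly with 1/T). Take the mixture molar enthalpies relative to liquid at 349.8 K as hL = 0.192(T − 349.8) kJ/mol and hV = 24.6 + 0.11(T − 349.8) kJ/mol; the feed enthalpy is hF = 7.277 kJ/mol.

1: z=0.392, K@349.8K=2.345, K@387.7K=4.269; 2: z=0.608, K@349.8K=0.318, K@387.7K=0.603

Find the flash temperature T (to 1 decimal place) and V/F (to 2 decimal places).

Adiabatic flash: solve Rachford–Rice at each trial T, then check hF = ψ·hV(T) + (1−ψ)·hL(T).
  T = 349.8 K: K = (2.345, 0.318), RR gives ψ = 0.123, H_out = 3.019 kJ/mol
  T = 387.7 K: K = (4.269, 0.603), RR gives ψ = 0.801, H_out = 24.501 kJ/mol
  T = 368.8 K: K = (3.216, 0.446), RR gives ψ = 0.433, H_out = 13.615 kJ/mol
  T = 359.3 K: K = (2.757, 0.378), RR gives ψ = 0.284, H_out = 8.598 kJ/mol
  T = 354.6 K: K = (2.548, 0.347), RR gives ψ = 0.208, H_out = 5.955 kJ/mol
  T = 357.0 K: K = (2.654, 0.363), RR gives ψ = 0.248, H_out = 7.326 kJ/mol
Linear interpolation between T = 354.6 (H_out = 5.955) and T = 357.0 (H_out = 7.326) on hF = 7.277 gives T ≈ 356.9 K, at which ψ = 0.25.

T = 356.9 K, V/F = 0.25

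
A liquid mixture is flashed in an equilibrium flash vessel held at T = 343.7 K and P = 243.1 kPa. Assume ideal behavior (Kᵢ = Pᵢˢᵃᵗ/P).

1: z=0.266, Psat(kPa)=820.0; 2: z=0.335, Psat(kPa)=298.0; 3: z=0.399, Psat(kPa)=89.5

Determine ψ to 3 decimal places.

Raoult's law: Kᵢ = Pᵢˢᵃᵗ/P = Pᵢˢᵃᵗ/243.1.
  K_1 = 820.0/243.1 = 3.37310, K_2 = 298.0/243.1 = 1.22583, K_3 = 89.5/243.1 = 0.36816
Rachford–Rice: g(ψ) = Σ zᵢ(Kᵢ−1)/(1+ψ(Kᵢ−1)) = 0.
g(0) = ΣzᵢKᵢ − 1 = 0.455 and g(1) = 1 − Σzᵢ/Kᵢ = -0.436, so a root lies in (0, 1).
Newton–Raphson from ψ = 0.39:
  ψ = 0.390: g = 0.0628, g' = -0.699 → ψ = 0.480
  ψ = 0.480: g = 0.0016, g' = -0.669 → ψ = 0.482
Converged at ψ = 0.482.

ψ = 0.482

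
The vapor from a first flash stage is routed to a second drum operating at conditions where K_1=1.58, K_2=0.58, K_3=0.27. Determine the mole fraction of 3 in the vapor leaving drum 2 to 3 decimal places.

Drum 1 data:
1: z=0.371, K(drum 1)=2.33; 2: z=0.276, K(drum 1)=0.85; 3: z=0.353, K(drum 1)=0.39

Drum 1:
Let ψ₁ = V/F and solve Σ zᵢ(Kᵢ−1)/(1+ψ₁(Kᵢ−1)) = 0.
Check two-phase: ΣzᵢKᵢ = 1.237 > 1 and Σzᵢ/Kᵢ = 1.389 > 1, so g(0) = 0.237 > 0 and g(1) = -0.389 < 0.
Iterate (Newton) starting at ψ₁ = 0.31:
  ψ₁ = 0.310: g = 0.0404, g' = -0.536 → ψ₁ = 0.385
  ψ₁ = 0.385: g = 0.0007, g' = -0.518 → ψ₁ = 0.387
Converged at ψ₁ = 0.387.
Drum-1 compositions:
  1: x = 0.245, y = 0.571
  2: x = 0.293, y = 0.249
  3: x = 0.462, y = 0.180
Drum-2 feed = drum-1 vapor: z₂ = (0.5708, 0.2491, 0.1802).
Drum 2:
Let ψ₂ = V/F and solve Σ zᵢ(Kᵢ−1)/(1+ψ₂(Kᵢ−1)) = 0.
Check two-phase: ΣzᵢKᵢ = 1.095 > 1 and Σzᵢ/Kᵢ = 1.458 > 1, so g(0) = 0.095 > 0 and g(1) = -0.458 < 0.
Newton–Raphson from ψ₂ = 0.34:
  ψ₂ = 0.340: g = -0.0205, g' = -0.364 → ψ₂ = 0.284
  ψ₂ = 0.284: g = -0.0004, g' = -0.351 → ψ₂ = 0.283
Converged at ψ₂ = 0.283.
  1: x = 0.490, y = 0.775
  2: x = 0.283, y = 0.164
  3: x = 0.227, y = 0.061

y_3 (drum 2) = 0.061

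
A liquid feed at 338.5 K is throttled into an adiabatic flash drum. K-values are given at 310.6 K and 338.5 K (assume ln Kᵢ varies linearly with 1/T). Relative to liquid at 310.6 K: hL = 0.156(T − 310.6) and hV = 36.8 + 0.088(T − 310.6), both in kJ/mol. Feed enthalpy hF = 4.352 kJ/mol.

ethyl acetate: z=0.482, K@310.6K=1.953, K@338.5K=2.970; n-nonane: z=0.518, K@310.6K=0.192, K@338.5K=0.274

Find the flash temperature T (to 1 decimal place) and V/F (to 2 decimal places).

Adiabatic flash: solve Rachford–Rice at each trial T, then check hF = ψ·hV(T) + (1−ψ)·hL(T).
  T = 310.6 K: K = (1.953, 0.192), RR gives ψ = 0.053, H_out = 1.950 kJ/mol
  T = 338.5 K: K = (2.970, 0.274), RR gives ψ = 0.401, H_out = 18.347 kJ/mol
  T = 324.6 K: K = (2.432, 0.231), RR gives ψ = 0.265, H_out = 11.694 kJ/mol
  T = 317.6 K: K = (2.185, 0.211), RR gives ψ = 0.174, H_out = 7.404 kJ/mol
  T = 314.1 K: K = (2.067, 0.201), RR gives ψ = 0.118, H_out = 4.863 kJ/mol
  T = 312.4 K: K = (2.011, 0.197), RR gives ψ = 0.088, H_out = 3.501 kJ/mol
  T = 313.2 K: K = (2.037, 0.199), RR gives ψ = 0.102, H_out = 4.154 kJ/mol
  T = 313.6 K: K = (2.050, 0.200), RR gives ψ = 0.109, H_out = 4.472 kJ/mol
Linear interpolation between T = 313.2 (H_out = 4.154) and T = 313.6 (H_out = 4.472) on hF = 4.352 gives T ≈ 313.4 K, at which ψ = 0.11.

T = 313.4 K, V/F = 0.11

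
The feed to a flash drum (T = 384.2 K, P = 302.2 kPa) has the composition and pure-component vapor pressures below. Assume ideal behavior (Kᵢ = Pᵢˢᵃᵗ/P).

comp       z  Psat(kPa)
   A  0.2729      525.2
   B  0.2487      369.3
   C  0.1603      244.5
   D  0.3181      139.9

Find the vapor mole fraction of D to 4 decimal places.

y_D = 0.1671

Raoult's law: Kᵢ = Pᵢˢᵃᵗ/P = Pᵢˢᵃᵗ/302.2.
  K_A = 525.2/302.2 = 1.737922, K_B = 369.3/302.2 = 1.222038, K_C = 244.5/302.2 = 0.809067, K_D = 139.9/302.2 = 0.462938
Let ψ = V/F and solve Σ zᵢ(Kᵢ−1)/(1+ψ(Kᵢ−1)) = 0.
g(0) = ΣzᵢKᵢ − 1 = 0.0552 and g(1) = 1 − Σzᵢ/Kᵢ = -0.2458, so a root lies in (0, 1).
Newton iteration, ψ⁰ = 0.5:
  ψ = 0.5000: g = -0.07059, g' = -0.2679 → ψ = 0.2365
  ψ = 0.2365: g = -0.00382, g' = -0.2456 → ψ = 0.2209
Converged at ψ = 0.2209.
Compositions from xᵢ = zᵢ/(1+ψ(Kᵢ−1)), yᵢ = Kᵢxᵢ:
  A: x = 0.2346, y = 0.4078
  B: x = 0.2371, y = 0.2897
  C: x = 0.1674, y = 0.1354
  D: x = 0.3609, y = 0.1671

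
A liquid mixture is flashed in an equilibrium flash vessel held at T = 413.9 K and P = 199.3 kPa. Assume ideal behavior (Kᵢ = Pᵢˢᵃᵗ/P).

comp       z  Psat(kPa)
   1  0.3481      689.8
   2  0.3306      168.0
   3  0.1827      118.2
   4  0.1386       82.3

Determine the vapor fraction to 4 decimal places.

ψ = 0.7291

Raoult's law: Kᵢ = Pᵢˢᵃᵗ/P = Pᵢˢᵃᵗ/199.3.
  K_1 = 689.8/199.3 = 3.461114, K_2 = 168.0/199.3 = 0.842950, K_3 = 118.2/199.3 = 0.593076, K_4 = 82.3/199.3 = 0.412945
Iterate (Newton) starting at ψ = 0.66:
  ψ = 0.6600: g = 0.03405, g' = -0.5001 → ψ = 0.7281
  ψ = 0.7281: g = 0.00049, g' = -0.4877 → ψ = 0.7291
Converged at ψ = 0.7291.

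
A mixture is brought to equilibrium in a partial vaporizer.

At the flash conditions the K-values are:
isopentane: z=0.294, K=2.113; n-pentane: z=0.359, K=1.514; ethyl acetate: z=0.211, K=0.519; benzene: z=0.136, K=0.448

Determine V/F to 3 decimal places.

Newton–Raphson from V/F = 0.5:
  V/F = 0.500: g = 0.1197, g' = -0.374 → V/F = 0.820
  V/F = 0.820: g = -0.0039, g' = -0.418 → V/F = 0.811
Converged at V/F = 0.811.

V/F = 0.811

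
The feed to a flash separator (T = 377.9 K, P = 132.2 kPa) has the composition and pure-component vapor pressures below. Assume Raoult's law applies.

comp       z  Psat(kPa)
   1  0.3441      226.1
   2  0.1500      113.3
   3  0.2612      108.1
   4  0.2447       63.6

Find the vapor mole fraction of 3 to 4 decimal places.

Raoult's law: Kᵢ = Pᵢˢᵃᵗ/P = Pᵢˢᵃᵗ/132.2.
  K_1 = 226.1/132.2 = 1.710287, K_2 = 113.3/132.2 = 0.857035, K_3 = 108.1/132.2 = 0.817700, K_4 = 63.6/132.2 = 0.481089
Let ψ = V/F and solve Σ zᵢ(Kᵢ−1)/(1+ψ(Kᵢ−1)) = 0.
Feasibility: ΣzᵢKᵢ = 1.0484, Σzᵢ/Kᵢ = 1.2043 — both > 1, two phases present.
Newton–Raphson from ψ = 0.5:
  ψ = 0.5000: g = -0.06660, g' = -0.2287 → ψ = 0.2089
  ψ = 0.2089: g = -0.00118, g' = -0.2272 → ψ = 0.2037
Converged at ψ = 0.2037.
Compositions from xᵢ = zᵢ/(1+ψ(Kᵢ−1)), yᵢ = Kᵢxᵢ:
  1: x = 0.3006, y = 0.5141
  2: x = 0.1545, y = 0.1324
  3: x = 0.2713, y = 0.2218
  4: x = 0.2736, y = 0.1316

y_3 = 0.2218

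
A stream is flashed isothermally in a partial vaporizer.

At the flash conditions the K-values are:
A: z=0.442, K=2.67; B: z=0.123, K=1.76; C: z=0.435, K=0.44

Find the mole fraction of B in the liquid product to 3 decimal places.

Let ψ = V/F and solve Σ zᵢ(Kᵢ−1)/(1+ψ(Kᵢ−1)) = 0.
g(0) = ΣzᵢKᵢ − 1 = 0.588 and g(1) = 1 − Σzᵢ/Kᵢ = -0.224, so a root lies in (0, 1).
Newton–Raphson from ψ = 0.5:
  ψ = 0.500: g = 0.1317, g' = -0.667 → ψ = 0.698
  ψ = 0.698: g = 0.0023, g' = -0.661 → ψ = 0.701
Converged at ψ = 0.701.
Compositions from xᵢ = zᵢ/(1+ψ(Kᵢ−1)), yᵢ = Kᵢxᵢ:
  A: x = 0.204, y = 0.544
  B: x = 0.080, y = 0.141
  C: x = 0.716, y = 0.315

x_B = 0.080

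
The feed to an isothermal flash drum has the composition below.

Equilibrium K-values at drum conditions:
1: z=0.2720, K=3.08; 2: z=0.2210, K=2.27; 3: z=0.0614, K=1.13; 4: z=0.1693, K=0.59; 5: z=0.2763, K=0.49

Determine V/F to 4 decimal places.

V/F = 0.8334

Rachford–Rice: g(V/F) = Σ zᵢ(Kᵢ−1)/(1+V/F(Kᵢ−1)) = 0.
Check two-phase: ΣzᵢKᵢ = 1.6441 > 1 and Σzᵢ/Kᵢ = 1.0908 > 1, so g(0) = 0.6441 > 0 and g(1) = -0.0908 < 0.
Iterate (Newton) starting at V/F = 0.58:
  V/F = 0.5800: g = 0.13429, g' = -0.5547 → V/F = 0.8221
  V/F = 0.8221: g = 0.00595, g' = -0.5242 → V/F = 0.8334
Converged at V/F = 0.8334.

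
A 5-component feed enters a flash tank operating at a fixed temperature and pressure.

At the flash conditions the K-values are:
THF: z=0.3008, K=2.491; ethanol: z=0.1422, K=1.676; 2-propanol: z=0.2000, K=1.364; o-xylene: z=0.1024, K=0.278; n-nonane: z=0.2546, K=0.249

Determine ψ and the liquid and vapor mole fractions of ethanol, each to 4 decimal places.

ψ = 0.4585, x_ethanol = 0.1086, y_ethanol = 0.1819

Material balance + equilibrium reduce to Σ zᵢ(Kᵢ−1)/(1+ψ(Kᵢ−1)) = 0.
Check two-phase: ΣzᵢKᵢ = 1.3523 > 1 and Σzᵢ/Kᵢ = 1.7431 > 1, so g(0) = 0.3523 > 0 and g(1) = -0.7431 < 0.
Iterate (Newton) starting at ψ = 0.6:
  ψ = 0.6000: g = -0.11360, g' = -0.8789 → ψ = 0.4707
  ψ = 0.4707: g = -0.00917, g' = -0.7537 → ψ = 0.4586
  ψ = 0.4586: g = -0.00004, g' = -0.7466 → ψ = 0.4585
Converged at ψ = 0.4585.
Compositions from xᵢ = zᵢ/(1+ψ(Kᵢ−1)), yᵢ = Kᵢxᵢ:
  THF: x = 0.1787, y = 0.4450
  ethanol: x = 0.1086, y = 0.1819
  2-propanol: x = 0.1714, y = 0.2338
  o-xylene: x = 0.1531, y = 0.0426
  n-nonane: x = 0.3883, y = 0.0967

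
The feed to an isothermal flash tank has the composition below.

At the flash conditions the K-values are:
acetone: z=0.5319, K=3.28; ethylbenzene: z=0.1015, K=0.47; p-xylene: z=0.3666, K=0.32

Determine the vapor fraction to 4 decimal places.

ψ = 0.6117

Iterate (Newton) starting at ψ = 0.61:
  ψ = 0.6100: g = 0.00177, g' = -1.0410 → ψ = 0.6117
Converged at ψ = 0.6117.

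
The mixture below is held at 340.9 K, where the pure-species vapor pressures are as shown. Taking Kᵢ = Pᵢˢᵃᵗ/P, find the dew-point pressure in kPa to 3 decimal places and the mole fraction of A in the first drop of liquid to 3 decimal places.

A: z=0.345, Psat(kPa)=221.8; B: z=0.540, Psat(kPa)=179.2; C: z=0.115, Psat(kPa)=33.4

At the dew point ψ → 1, so Σzᵢ/Kᵢ = 1 with Kᵢ = Pᵢˢᵃᵗ/P ⇒ 1/P = Σzᵢ/Pᵢˢᵃᵗ.
1/P = 0.345/221.8 + 0.540/179.2 + 0.115/33.4 = 0.008012 ⇒ P = 124.813 kPa
xᵢ = zᵢP/Pᵢˢᵃᵗ ⇒ x_A = 0.345·124.813/221.8 = 0.194

Pdew = 124.813 kPa, x_A = 0.194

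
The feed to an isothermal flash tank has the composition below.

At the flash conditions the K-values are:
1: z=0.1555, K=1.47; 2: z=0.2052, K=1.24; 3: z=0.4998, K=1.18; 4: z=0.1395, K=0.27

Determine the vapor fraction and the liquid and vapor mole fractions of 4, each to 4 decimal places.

ψ = 0.6002, x_4 = 0.2483, y_4 = 0.0670

Let ψ = V/F and solve Σ zᵢ(Kᵢ−1)/(1+ψ(Kᵢ−1)) = 0.
g(0) = ΣzᵢKᵢ − 1 = 0.1105 and g(1) = 1 − Σzᵢ/Kᵢ = -0.2115, so a root lies in (0, 1).
Newton iteration, ψ⁰ = 0.61:
  ψ = 0.6100: g = -0.00276, g' = -0.2845 → ψ = 0.6003
  ψ = 0.6003: g = -0.00003, g' = -0.2787 → ψ = 0.6002
Converged at ψ = 0.6002.
Compositions from xᵢ = zᵢ/(1+ψ(Kᵢ−1)), yᵢ = Kᵢxᵢ:
  1: x = 0.1213, y = 0.1783
  2: x = 0.1794, y = 0.2224
  3: x = 0.4511, y = 0.5323
  4: x = 0.2483, y = 0.0670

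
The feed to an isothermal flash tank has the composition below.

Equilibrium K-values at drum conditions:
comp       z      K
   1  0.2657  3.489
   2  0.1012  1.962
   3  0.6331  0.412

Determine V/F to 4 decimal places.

V/F = 0.3024

Newton–Raphson from V/F = 0.32:
  V/F = 0.3200: g = -0.01598, g' = -0.8969 → V/F = 0.3022
  V/F = 0.3022: g = 0.00017, g' = -0.9161 → V/F = 0.3024
Converged at V/F = 0.3024.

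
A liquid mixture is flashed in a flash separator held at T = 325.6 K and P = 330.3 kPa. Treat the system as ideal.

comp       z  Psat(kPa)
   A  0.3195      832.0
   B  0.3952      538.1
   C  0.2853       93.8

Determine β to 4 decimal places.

β = 0.6979

Raoult's law: Kᵢ = Pᵢˢᵃᵗ/P = Pᵢˢᵃᵗ/330.3.
  K_A = 832.0/330.3 = 2.518922, K_B = 538.1/330.3 = 1.629125, K_C = 93.8/330.3 = 0.283984
Rachford–Rice: g(β) = Σ zᵢ(Kᵢ−1)/(1+β(Kᵢ−1)) = 0.
g(0) = ΣzᵢKᵢ − 1 = 0.5296 and g(1) = 1 − Σzᵢ/Kᵢ = -0.3741, so a root lies in (0, 1).
Newton iteration, β⁰ = 0.65:
  β = 0.6500: g = 0.03854, g' = -0.7772 → β = 0.6996
  β = 0.6996: g = -0.00138, g' = -0.8359 → β = 0.6979
Converged at β = 0.6979.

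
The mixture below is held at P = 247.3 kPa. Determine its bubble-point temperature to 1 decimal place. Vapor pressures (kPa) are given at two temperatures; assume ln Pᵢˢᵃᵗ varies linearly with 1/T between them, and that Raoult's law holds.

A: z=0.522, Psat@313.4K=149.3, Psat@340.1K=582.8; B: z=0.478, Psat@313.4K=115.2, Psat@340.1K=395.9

T = 325.5 K

Bubble-point temperature: ΣzᵢPᵢˢᵃᵗ(T) = P. Interpolate ln Pᵢˢᵃᵗ = aᵢ + bᵢ/T.
  T = 313.4 K: ΣzᵢPᵢˢᵃᵗ = 133.00 kPa
  T = 340.1 K: ΣzᵢPᵢˢᵃᵗ = 493.46 kPa
  T = 326.8 K: ΣzᵢPᵢˢᵃᵗ = 263.66 kPa
  T = 320.1 K: ΣzᵢPᵢˢᵃᵗ = 188.58 kPa
  T = 323.5 K: ΣzᵢPᵢˢᵃᵗ = 223.92 kPa
  T = 325.1 K: ΣzᵢPᵢˢᵃᵗ = 242.48 kPa
Interpolating between 325.1 K and 326.8 K gives T ≈ 325.5 K.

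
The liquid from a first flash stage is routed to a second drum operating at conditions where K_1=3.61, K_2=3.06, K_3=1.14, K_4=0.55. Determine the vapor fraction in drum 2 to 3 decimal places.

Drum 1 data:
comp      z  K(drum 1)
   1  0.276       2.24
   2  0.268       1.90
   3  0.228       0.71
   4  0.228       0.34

V/F (drum 2) = 0.844

Drum 1:
Newton iteration, ψ₁⁰ = 0.44:
  ψ₁ = 0.440: g = 0.1064, g' = -0.511 → ψ₁ = 0.648
  ψ₁ = 0.648: g = -0.0022, g' = -0.549 → ψ₁ = 0.644
Converged at ψ₁ = 0.644.
Drum-1 compositions:
  1: x = 0.153, y = 0.344
  2: x = 0.170, y = 0.322
  3: x = 0.280, y = 0.199
  4: x = 0.397, y = 0.135
Drum-2 feed = drum-1 liquid: z₂ = (0.1535, 0.1697, 0.2804, 0.3965).
Drum 2:
Material balance + equilibrium reduce to Σ zᵢ(Kᵢ−1)/(1+ψ₂(Kᵢ−1)) = 0.
Check two-phase: ΣzᵢKᵢ = 1.611 > 1 and Σzᵢ/Kᵢ = 1.065 > 1, so g(0) = 0.611 > 0 and g(1) = -0.065 < 0.
Newton iteration, ψ₂⁰ = 0.37:
  ψ₂ = 0.370: g = 0.2254, g' = -0.623 → ψ₂ = 0.732
  ψ₂ = 0.732: g = 0.0466, g' = -0.421 → ψ₂ = 0.842
  ψ₂ = 0.842: g = 0.0007, g' = -0.411 → ψ₂ = 0.844
Converged at ψ₂ = 0.844.
  1: x = 0.048, y = 0.173
  2: x = 0.062, y = 0.190
  3: x = 0.251, y = 0.286
  4: x = 0.639, y = 0.352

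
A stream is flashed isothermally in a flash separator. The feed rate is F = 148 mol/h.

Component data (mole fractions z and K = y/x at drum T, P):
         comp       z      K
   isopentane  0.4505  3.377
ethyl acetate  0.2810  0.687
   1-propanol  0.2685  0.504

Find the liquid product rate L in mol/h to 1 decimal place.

L = 21.0 mol/h

Newton–Raphson from ψ = 0.59:
  ψ = 0.5900: g = 0.14959, g' = -0.6144 → ψ = 0.8334
  ψ = 0.8334: g = 0.01319, g' = -0.5288 → ψ = 0.8584
Converged at ψ = 0.8584.
Then V = ψ·F = 0.8584·148 = 127.0 mol/h and L = F − V = 21.0 mol/h.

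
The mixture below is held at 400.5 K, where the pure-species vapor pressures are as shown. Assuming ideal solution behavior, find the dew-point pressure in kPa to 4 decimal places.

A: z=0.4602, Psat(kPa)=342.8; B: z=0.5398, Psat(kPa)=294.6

Pdew = 314.9816 kPa

At the dew point ψ → 1, so Σzᵢ/Kᵢ = 1 with Kᵢ = Pᵢˢᵃᵗ/P ⇒ 1/P = Σzᵢ/Pᵢˢᵃᵗ.
1/P = 0.4602/342.8 + 0.5398/294.6 = 0.0031748 ⇒ P = 314.9816 kPa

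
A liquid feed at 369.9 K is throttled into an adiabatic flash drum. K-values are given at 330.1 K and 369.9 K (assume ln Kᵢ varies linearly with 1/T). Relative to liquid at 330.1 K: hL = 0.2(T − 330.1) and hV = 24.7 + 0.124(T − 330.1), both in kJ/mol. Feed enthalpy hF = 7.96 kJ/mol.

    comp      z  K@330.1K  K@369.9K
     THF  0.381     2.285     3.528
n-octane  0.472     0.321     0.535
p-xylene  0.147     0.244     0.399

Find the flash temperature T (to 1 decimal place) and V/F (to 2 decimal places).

T = 343.2 K, V/F = 0.23

Adiabatic flash: solve Rachford–Rice at each trial T, then check hF = ψ·hV(T) + (1−ψ)·hL(T).
  T = 330.1 K: K = (2.285, 0.321, 0.244), RR gives ψ = 0.065, H_out = 1.596 kJ/mol
  T = 369.9 K: K = (3.528, 0.535, 0.399), RR gives ψ = 0.518, H_out = 19.177 kJ/mol
  T = 350.0 K: K = (2.875, 0.420, 0.316), RR gives ψ = 0.300, H_out = 10.926 kJ/mol
  T = 340.1 K: K = (2.573, 0.369, 0.279), RR gives ψ = 0.190, H_out = 6.556 kJ/mol
  T = 345.1 K: K = (2.723, 0.395, 0.298), RR gives ψ = 0.247, H_out = 8.809 kJ/mol
  T = 342.6 K: K = (2.648, 0.382, 0.288), RR gives ψ = 0.219, H_out = 7.696 kJ/mol
  T = 343.9 K: K = (2.687, 0.388, 0.293), RR gives ψ = 0.233, H_out = 8.278 kJ/mol
Linear interpolation between T = 342.6 (H_out = 7.696) and T = 343.9 (H_out = 8.278) on hF = 7.96 gives T ≈ 343.2 K, at which ψ = 0.23.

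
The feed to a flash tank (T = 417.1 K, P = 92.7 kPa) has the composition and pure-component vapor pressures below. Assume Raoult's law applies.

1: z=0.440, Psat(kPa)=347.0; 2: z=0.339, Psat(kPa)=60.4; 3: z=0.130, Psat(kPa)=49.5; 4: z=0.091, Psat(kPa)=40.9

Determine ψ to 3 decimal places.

ψ = 0.845

Raoult's law: Kᵢ = Pᵢˢᵃᵗ/P = Pᵢˢᵃᵗ/92.7.
  K_1 = 347.0/92.7 = 3.74326, K_2 = 60.4/92.7 = 0.65156, K_3 = 49.5/92.7 = 0.53398, K_4 = 40.9/92.7 = 0.44121
Let ψ = V/F and solve Σ zᵢ(Kᵢ−1)/(1+ψ(Kᵢ−1)) = 0.
Check two-phase: ΣzᵢKᵢ = 1.977 > 1 and Σzᵢ/Kᵢ = 1.088 > 1, so g(0) = 0.977 > 0 and g(1) = -0.088 < 0.
Iterate (Newton) starting at ψ = 0.5:
  ψ = 0.500: g = 0.2164, g' = -0.752 → ψ = 0.788
  ψ = 0.788: g = 0.0325, g' = -0.571 → ψ = 0.845
Converged at ψ = 0.845.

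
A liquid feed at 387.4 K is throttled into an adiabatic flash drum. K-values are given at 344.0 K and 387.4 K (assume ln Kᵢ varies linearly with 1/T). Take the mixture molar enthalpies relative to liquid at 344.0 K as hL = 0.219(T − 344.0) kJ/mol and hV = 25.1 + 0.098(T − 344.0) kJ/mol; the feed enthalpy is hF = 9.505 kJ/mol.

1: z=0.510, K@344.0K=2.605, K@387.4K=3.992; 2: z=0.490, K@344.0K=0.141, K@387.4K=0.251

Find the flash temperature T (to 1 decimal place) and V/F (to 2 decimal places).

Adiabatic flash: solve Rachford–Rice at each trial T, then check hF = ψ·hV(T) + (1−ψ)·hL(T).
  T = 344.0 K: K = (2.605, 0.141), RR gives ψ = 0.288, H_out = 7.239 kJ/mol
  T = 387.4 K: K = (3.992, 0.251), RR gives ψ = 0.517, H_out = 19.769 kJ/mol
  T = 365.7 K: K = (3.266, 0.191), RR gives ψ = 0.414, H_out = 14.067 kJ/mol
  T = 354.9 K: K = (2.928, 0.165), RR gives ψ = 0.357, H_out = 10.872 kJ/mol
  T = 349.4 K: K = (2.763, 0.153), RR gives ψ = 0.324, H_out = 9.102 kJ/mol
  T = 352.1 K: K = (2.844, 0.159), RR gives ψ = 0.340, H_out = 9.985 kJ/mol
  T = 350.8 K: K = (2.805, 0.156), RR gives ψ = 0.333, H_out = 9.564 kJ/mol
Linear interpolation between T = 349.4 (H_out = 9.102) and T = 350.8 (H_out = 9.564) on hF = 9.505 gives T ≈ 350.6 K, at which ψ = 0.33.

T = 350.6 K, V/F = 0.33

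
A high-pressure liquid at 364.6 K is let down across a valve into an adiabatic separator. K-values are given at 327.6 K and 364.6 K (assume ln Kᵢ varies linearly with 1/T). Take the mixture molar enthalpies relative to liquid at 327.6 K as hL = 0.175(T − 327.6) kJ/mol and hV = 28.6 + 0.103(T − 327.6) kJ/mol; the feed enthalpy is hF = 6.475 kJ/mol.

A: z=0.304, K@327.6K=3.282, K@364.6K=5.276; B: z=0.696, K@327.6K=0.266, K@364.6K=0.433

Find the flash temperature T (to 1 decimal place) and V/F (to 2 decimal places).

Adiabatic flash: solve Rachford–Rice at each trial T, then check hF = ψ·hV(T) + (1−ψ)·hL(T).
  T = 327.6 K: K = (3.282, 0.266), RR gives ψ = 0.109, H_out = 3.122 kJ/mol
  T = 364.6 K: K = (5.276, 0.433), RR gives ψ = 0.373, H_out = 16.159 kJ/mol
  T = 346.1 K: K = (4.214, 0.344), RR gives ψ = 0.247, H_out = 9.966 kJ/mol
  T = 336.9 K: K = (3.734, 0.304), RR gives ψ = 0.182, H_out = 6.712 kJ/mol
  T = 332.2 K: K = (3.502, 0.284), RR gives ψ = 0.147, H_out = 4.947 kJ/mol
  T = 334.5 K: K = (3.614, 0.294), RR gives ψ = 0.164, H_out = 5.822 kJ/mol
Linear interpolation between T = 334.5 (H_out = 5.822) and T = 336.9 (H_out = 6.712) on hF = 6.475 gives T ≈ 336.3 K, at which ψ = 0.18.

T = 336.3 K, V/F = 0.18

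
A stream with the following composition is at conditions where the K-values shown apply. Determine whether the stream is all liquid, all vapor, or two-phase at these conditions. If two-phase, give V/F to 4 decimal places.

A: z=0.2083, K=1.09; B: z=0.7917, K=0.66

all liquid

ΣzᵢKᵢ = 0.7496; Σzᵢ/Kᵢ = 1.3906.
Since ΣzᵢKᵢ < 1 the mixture is below its bubble point — single liquid phase.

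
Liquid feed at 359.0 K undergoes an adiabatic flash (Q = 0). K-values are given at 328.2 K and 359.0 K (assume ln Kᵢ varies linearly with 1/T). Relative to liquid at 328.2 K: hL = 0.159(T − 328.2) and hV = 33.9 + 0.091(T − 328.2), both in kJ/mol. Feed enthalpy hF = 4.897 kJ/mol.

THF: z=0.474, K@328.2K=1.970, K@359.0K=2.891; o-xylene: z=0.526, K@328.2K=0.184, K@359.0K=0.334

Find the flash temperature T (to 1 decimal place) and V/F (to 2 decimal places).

T = 333.3 K, V/F = 0.12

Adiabatic flash: solve Rachford–Rice at each trial T, then check hF = ψ·hV(T) + (1−ψ)·hL(T).
  T = 328.2 K: K = (1.970, 0.184), RR gives ψ = 0.039, H_out = 1.309 kJ/mol
  T = 359.0 K: K = (2.891, 0.334), RR gives ψ = 0.434, H_out = 18.687 kJ/mol
  T = 343.6 K: K = (2.407, 0.251), RR gives ψ = 0.259, H_out = 10.965 kJ/mol
  T = 335.9 K: K = (2.183, 0.216), RR gives ψ = 0.160, H_out = 6.552 kJ/mol
  T = 332.0 K: K = (2.073, 0.199), RR gives ψ = 0.102, H_out = 4.033 kJ/mol
  T = 333.9 K: K = (2.126, 0.207), RR gives ψ = 0.131, H_out = 5.290 kJ/mol
Linear interpolation between T = 332.0 (H_out = 4.033) and T = 333.9 (H_out = 5.290) on hF = 4.897 gives T ≈ 333.3 K, at which ψ = 0.12.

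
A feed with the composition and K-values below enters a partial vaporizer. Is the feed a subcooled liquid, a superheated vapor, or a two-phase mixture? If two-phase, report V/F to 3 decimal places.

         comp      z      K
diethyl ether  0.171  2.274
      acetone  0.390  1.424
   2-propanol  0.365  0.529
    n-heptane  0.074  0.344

two-phase, V/F = 0.423

ΣzᵢKᵢ = 1.163; Σzᵢ/Kᵢ = 1.254.
Both exceed 1, so a two-phase solution exists.
Let ψ = V/F and solve Σ zᵢ(Kᵢ−1)/(1+ψ(Kᵢ−1)) = 0.
Newton iteration, ψ⁰ = 0.58:
  ψ = 0.580: g = -0.0569, g' = -0.373 → ψ = 0.428
  ψ = 0.428: g = -0.0017, g' = -0.355 → ψ = 0.423
Converged at ψ = 0.423.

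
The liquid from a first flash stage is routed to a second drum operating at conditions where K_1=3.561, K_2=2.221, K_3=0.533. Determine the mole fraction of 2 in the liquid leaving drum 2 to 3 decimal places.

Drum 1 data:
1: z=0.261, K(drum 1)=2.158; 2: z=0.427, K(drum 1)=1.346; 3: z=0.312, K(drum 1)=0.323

Drum 1:
Material balance + equilibrium reduce to Σ zᵢ(Kᵢ−1)/(1+ψ₁(Kᵢ−1)) = 0.
Check two-phase: ΣzᵢKᵢ = 1.239 > 1 and Σzᵢ/Kᵢ = 1.404 > 1, so g(0) = 0.239 > 0 and g(1) = -0.404 < 0.
Iterate (Newton) starting at ψ₁ = 0.5:
  ψ₁ = 0.500: g = -0.0019, g' = -0.504 → ψ₁ = 0.496
Converged at ψ₁ = 0.496.
Drum-1 compositions:
  1: x = 0.166, y = 0.358
  2: x = 0.364, y = 0.491
  3: x = 0.470, y = 0.152
Drum-2 feed = drum-1 liquid: z₂ = (0.1658, 0.3644, 0.4698).
Drum 2:
Material balance + equilibrium reduce to Σ zᵢ(Kᵢ−1)/(1+ψ₂(Kᵢ−1)) = 0.
Check two-phase: ΣzᵢKᵢ = 1.650 > 1 and Σzᵢ/Kᵢ = 1.092 > 1, so g(0) = 0.650 > 0 and g(1) = -0.092 < 0.
Iterate (Newton) starting at ψ₂ = 0.5:
  ψ₂ = 0.500: g = 0.1762, g' = -0.593 → ψ₂ = 0.797
  ψ₂ = 0.797: g = 0.0155, g' = -0.517 → ψ₂ = 0.827
Converged at ψ₂ = 0.827.
  1: x = 0.053, y = 0.189
  2: x = 0.181, y = 0.403
  3: x = 0.766, y = 0.408

x_2 (drum 2) = 0.181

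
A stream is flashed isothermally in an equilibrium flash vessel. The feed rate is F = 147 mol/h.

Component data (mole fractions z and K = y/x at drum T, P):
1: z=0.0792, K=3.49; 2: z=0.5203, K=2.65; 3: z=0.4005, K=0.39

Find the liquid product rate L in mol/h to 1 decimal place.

Let ψ = V/F and solve Σ zᵢ(Kᵢ−1)/(1+ψ(Kᵢ−1)) = 0.
Feasibility: ΣzᵢKᵢ = 1.8114, Σzᵢ/Kᵢ = 1.2460 — both > 1, two phases present.
Newton–Raphson from ψ = 0.5:
  ψ = 0.5000: g = 0.20673, g' = -0.8313 → ψ = 0.7487
  ψ = 0.7487: g = 0.00323, g' = -0.8482 → ψ = 0.7525
Converged at ψ = 0.7525.
Then V = ψ·F = 0.7525·147 = 110.6 mol/h and L = F − V = 36.4 mol/h.

L = 36.4 mol/h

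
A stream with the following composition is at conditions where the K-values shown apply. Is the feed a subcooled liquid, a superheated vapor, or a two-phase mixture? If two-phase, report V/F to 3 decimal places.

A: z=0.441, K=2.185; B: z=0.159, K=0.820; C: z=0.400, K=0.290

ΣzᵢKᵢ = 1.210; Σzᵢ/Kᵢ = 1.775.
Both exceed 1, so a two-phase solution exists.
Rachford–Rice: g(ψ) = Σ zᵢ(Kᵢ−1)/(1+ψ(Kᵢ−1)) = 0.
Newton iteration, ψ⁰ = 0.64:
  ψ = 0.640: g = -0.2557, g' = -0.884 → ψ = 0.351
  ψ = 0.351: g = -0.0396, g' = -0.672 → ψ = 0.292
Converged at ψ = 0.292.

two-phase, V/F = 0.292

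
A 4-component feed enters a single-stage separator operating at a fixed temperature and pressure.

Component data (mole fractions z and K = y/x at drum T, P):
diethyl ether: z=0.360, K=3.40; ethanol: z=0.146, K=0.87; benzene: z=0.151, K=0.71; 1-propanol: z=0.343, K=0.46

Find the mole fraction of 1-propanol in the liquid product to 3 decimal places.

Let ψ = V/F and solve Σ zᵢ(Kᵢ−1)/(1+ψ(Kᵢ−1)) = 0.
g(0) = ΣzᵢKᵢ − 1 = 0.616 and g(1) = 1 − Σzᵢ/Kᵢ = -0.232, so a root lies in (0, 1).
Iterate (Newton) starting at ψ = 0.37:
  ψ = 0.370: g = 0.1572, g' = -0.757 → ψ = 0.578
  ψ = 0.578: g = 0.0197, g' = -0.597 → ψ = 0.611
Converged at ψ = 0.611.
Compositions from xᵢ = zᵢ/(1+ψ(Kᵢ−1)), yᵢ = Kᵢxᵢ:
  diethyl ether: x = 0.146, y = 0.496
  ethanol: x = 0.159, y = 0.138
  benzene: x = 0.184, y = 0.130
  1-propanol: x = 0.512, y = 0.235

x_1-propanol = 0.512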